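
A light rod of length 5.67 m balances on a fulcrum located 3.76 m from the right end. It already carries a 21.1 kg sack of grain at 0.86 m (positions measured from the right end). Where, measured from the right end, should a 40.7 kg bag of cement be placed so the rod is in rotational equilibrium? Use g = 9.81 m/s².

Sum moments about the fulcrum (at 3.76 m from the right end) (the support reaction has zero arm there).
Sack of grain: 21.1 × 9.81 = 207 N down at 0.86 m → arm 2.9 m, τ = 207 × 2.9 = 600.3 N·m clockwise.
Net moment of existing loads = 600.3 N·m clockwise.
The bag of cement weighs 40.7 × 9.81 = 399.3 N and must supply an equal counterclockwise moment, so its lever arm about the fulcrum is 600.3 / 399.3 = 1.5 m.
That puts it at 3.76 + 1.5 = 5.26 m from the right end.

x ≈ 5.26 m from the right end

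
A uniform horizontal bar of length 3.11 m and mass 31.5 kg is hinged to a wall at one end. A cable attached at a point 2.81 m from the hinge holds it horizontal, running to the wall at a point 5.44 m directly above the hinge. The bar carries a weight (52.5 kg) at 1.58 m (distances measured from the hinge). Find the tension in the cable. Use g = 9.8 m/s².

Taking torques about the hinge:
Beam weight: 31.5 × 9.8 = 308.7 N down at 1.555 m → arm 1.555 m, τ = 308.7 × 1.555 = 480 N·m clockwise.
Weight: 52.5 × 9.8 = 514.5 N down at 1.58 m → arm 1.58 m, τ = 514.5 × 1.58 = 812.9 N·m clockwise.
Total clockwise load moment = 1293 N·m.
The cable tension T acts at 2.81 m; only its component perpendicular to the bar, T sinθ, produces torque. sinθ = h/√(h²+d²) = 5.44/√(5.44²+2.81²) = 0.8885.
Setting net torque to zero: T × 2.81 × 0.8885 = 1293 → T = 1293 / 2.497 = 518 N.

T ≈ 518 N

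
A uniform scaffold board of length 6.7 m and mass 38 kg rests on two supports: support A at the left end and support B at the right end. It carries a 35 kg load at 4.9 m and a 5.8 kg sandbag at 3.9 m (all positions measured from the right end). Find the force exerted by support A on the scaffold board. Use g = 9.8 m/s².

R_A ≈ 470 N

Choose support B as the axis so its reaction then has zero moment arm.
Beam weight: 38 × 9.8 = 372.4 N down at 3.35 m → arm 3.35 m, τ = 372.4 × 3.35 = 1248 N·m counterclockwise.
Load: 35 × 9.8 = 343 N down at 4.9 m → arm 4.9 m, τ = 343 × 4.9 = 1681 N·m counterclockwise.
Sandbag: 5.8 × 9.8 = 56.84 N down at 3.9 m → arm 3.9 m, τ = 56.84 × 3.9 = 221.7 N·m counterclockwise.
Net load moment about support B = 3151 N·m counterclockwise.
Reaction R at support A is upward at 6.7 m, arm 6.7 m → moment R × 6.7 clockwise.
Setting net torque to zero: R × 6.7 = 3151 → R = 470 N.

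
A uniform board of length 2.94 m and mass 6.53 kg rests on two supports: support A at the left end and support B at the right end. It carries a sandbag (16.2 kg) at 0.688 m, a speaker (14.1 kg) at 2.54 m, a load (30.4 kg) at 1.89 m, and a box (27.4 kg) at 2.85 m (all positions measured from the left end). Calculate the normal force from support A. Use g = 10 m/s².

R_A ≈ 293 N

About support B:
Beam weight: 6.53 × 10 = 65.3 N down at 1.47 m → arm 1.47 m, τ = 65.3 × 1.47 = 95.99 N·m counterclockwise.
Sandbag: 16.2 × 10 = 162 N down at 0.688 m → arm 2.252 m, τ = 162 × 2.252 = 364.8 N·m counterclockwise.
Speaker: 14.1 × 10 = 141 N down at 2.54 m → arm 0.4 m, τ = 141 × 0.4 = 56.4 N·m counterclockwise.
Load: 30.4 × 10 = 304 N down at 1.89 m → arm 1.05 m, τ = 304 × 1.05 = 319.2 N·m counterclockwise.
Box: 27.4 × 10 = 274 N down at 2.85 m → arm 0.09 m, τ = 274 × 0.09 = 24.66 N·m counterclockwise.
Net load moment about support B = 861.1 N·m counterclockwise.
Reaction R at support A is upward at 0 m, arm 2.94 m → moment R × 2.94 clockwise.
Στ = 0 ⇒ R × 2.94 = 861.1 ⇒ R = 293 N.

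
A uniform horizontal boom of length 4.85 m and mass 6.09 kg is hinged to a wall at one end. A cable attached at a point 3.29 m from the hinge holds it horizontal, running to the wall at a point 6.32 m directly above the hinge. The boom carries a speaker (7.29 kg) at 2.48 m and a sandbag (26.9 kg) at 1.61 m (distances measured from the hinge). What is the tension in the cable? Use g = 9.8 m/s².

Take moments about the hinge.
Beam weight: 6.09 × 9.8 = 59.68 N down at 2.425 m → arm 2.425 m, τ = 59.68 × 2.425 = 144.7 N·m clockwise.
Speaker: 7.29 × 9.8 = 71.44 N down at 2.48 m → arm 2.48 m, τ = 71.44 × 2.48 = 177.2 N·m clockwise.
Sandbag: 26.9 × 9.8 = 263.6 N down at 1.61 m → arm 1.61 m, τ = 263.6 × 1.61 = 424.4 N·m clockwise.
Total clockwise load moment = 746.3 N·m.
The cable tension T acts at 3.29 m; only its component perpendicular to the boom, T sinθ, produces torque. sinθ = h/√(h²+d²) = 6.32/√(6.32²+3.29²) = 0.887.
For rotational equilibrium, T × 3.29 × 0.887 = 746.3, so T = 746.3 / 2.918 = 256 N.

T ≈ 256 N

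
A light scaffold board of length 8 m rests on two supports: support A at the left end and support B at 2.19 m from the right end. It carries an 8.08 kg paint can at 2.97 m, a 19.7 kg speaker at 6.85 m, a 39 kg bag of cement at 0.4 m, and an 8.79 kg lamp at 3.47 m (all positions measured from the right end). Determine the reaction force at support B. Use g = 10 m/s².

R_B ≈ 688 N

Taking torques about support A:
Paint can: 8.08 × 10 = 80.8 N down at 2.97 m → arm 5.03 m, τ = 80.8 × 5.03 = 406.4 N·m clockwise.
Speaker: 19.7 × 10 = 197 N down at 6.85 m → arm 1.15 m, τ = 197 × 1.15 = 226.5 N·m clockwise.
Bag of cement: 39 × 10 = 390 N down at 0.4 m → arm 7.6 m, τ = 390 × 7.6 = 2964 N·m clockwise.
Lamp: 8.79 × 10 = 87.9 N down at 3.47 m → arm 4.53 m, τ = 87.9 × 4.53 = 398.2 N·m clockwise.
Net load moment about support A = 3995 N·m clockwise.
Reaction R at support B is upward at 2.19 m, arm 5.81 m → moment R × 5.81 counterclockwise.
Balancing moments: R × 5.81 = 3995, giving R = 688 N.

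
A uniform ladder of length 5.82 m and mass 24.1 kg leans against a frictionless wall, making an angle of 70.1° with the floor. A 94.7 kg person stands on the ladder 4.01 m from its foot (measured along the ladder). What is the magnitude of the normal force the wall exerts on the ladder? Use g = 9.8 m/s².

Sum moments about the foot of the ladder (the floor normal and friction both act there and drop out).
Ladder weight 24.1×9.8 = 236.2 N acts at 2.91 m along the ladder; its horizontal arm is 2.91·cos70.1° = 0.9905 m → τ = 234 N·m clockwise.
Person: 94.7×9.8 = 928.1 N at 4.01 m → arm 1.365 m → τ = 1267 N·m clockwise.
Wall normal N acts horizontally at the top; its moment arm is the height L sinθ = 5.82·sin70.1° = 5.472 m, counterclockwise.
Setting net torque to zero: N × 5.472 = 1501 → N = 274 N.

N_wall ≈ 274 N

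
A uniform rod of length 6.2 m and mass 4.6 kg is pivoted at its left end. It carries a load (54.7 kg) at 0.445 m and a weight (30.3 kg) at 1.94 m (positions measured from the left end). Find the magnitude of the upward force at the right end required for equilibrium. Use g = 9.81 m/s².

F ≈ 154 N

About the left end:
Beam weight: 4.6 × 9.81 = 45.13 N down at 3.1 m → arm 3.1 m, τ = 45.13 × 3.1 = 139.9 N·m clockwise.
Load: 54.7 × 9.81 = 536.6 N down at 0.445 m → arm 0.445 m, τ = 536.6 × 0.445 = 238.8 N·m clockwise.
Weight: 30.3 × 9.81 = 297.2 N down at 1.94 m → arm 1.94 m, τ = 297.2 × 1.94 = 576.6 N·m clockwise.
Net moment of the loads = 955.3 N·m clockwise.
The upward force F acts at the right end, arm 6.2 m, giving F × 6.2 counterclockwise.
For rotational equilibrium, F × 6.2 = 955.3, so F = 955.3 / 6.2 = 154 N.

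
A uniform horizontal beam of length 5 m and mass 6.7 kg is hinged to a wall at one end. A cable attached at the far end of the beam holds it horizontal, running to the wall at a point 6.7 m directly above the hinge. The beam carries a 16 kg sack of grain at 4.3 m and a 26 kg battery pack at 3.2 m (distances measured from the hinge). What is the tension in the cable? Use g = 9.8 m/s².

Sum moments about the hinge (the unknown hinge reaction has zero arm there).
Beam weight: 6.7 × 9.8 = 65.66 N down at 2.5 m → arm 2.5 m, τ = 65.66 × 2.5 = 164.1 N·m clockwise.
Sack of grain: 16 × 9.8 = 156.8 N down at 4.3 m → arm 4.3 m, τ = 156.8 × 4.3 = 674.2 N·m clockwise.
Battery pack: 26 × 9.8 = 254.8 N down at 3.2 m → arm 3.2 m, τ = 254.8 × 3.2 = 815.4 N·m clockwise.
Total clockwise load moment = 1654 N·m.
The cable tension T acts at 5 m; only its component perpendicular to the beam, T sinθ, produces torque. sinθ = h/√(h²+d²) = 6.7/√(6.7²+5²) = 0.8014.
Setting net torque to zero: T × 5 × 0.8014 = 1654 → T = 1654 / 4.007 = 413 N.

T ≈ 413 N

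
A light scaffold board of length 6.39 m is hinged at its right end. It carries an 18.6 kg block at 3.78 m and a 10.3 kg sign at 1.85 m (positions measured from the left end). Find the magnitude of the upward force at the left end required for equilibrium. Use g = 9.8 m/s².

F ≈ 146 N

Choose the right end as the axis so the unknown pivot reaction has zero arm there.
Block: 18.6 × 9.8 = 182.3 N down at 3.78 m → arm 2.61 m, τ = 182.3 × 2.61 = 475.8 N·m counterclockwise.
Sign: 10.3 × 9.8 = 100.9 N down at 1.85 m → arm 4.54 m, τ = 100.9 × 4.54 = 458.1 N·m counterclockwise.
Net moment of the loads = 933.9 N·m counterclockwise.
The upward force F acts at the left end, arm 6.39 m, giving F × 6.39 clockwise.
Balancing moments: F × 6.39 = 933.9, giving F = 933.9 / 6.39 = 146 N.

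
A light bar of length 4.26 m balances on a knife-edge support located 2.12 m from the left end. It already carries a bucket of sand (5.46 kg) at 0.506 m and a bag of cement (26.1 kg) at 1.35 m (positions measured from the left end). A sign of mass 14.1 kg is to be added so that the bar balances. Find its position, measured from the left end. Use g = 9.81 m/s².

x ≈ 4.17 m from the left end

About the knife-edge support (at 2.12 m from the left end):
Bucket of sand: 5.46 × 9.81 = 53.56 N down at 0.506 m → arm 1.614 m, τ = 53.56 × 1.614 = 86.45 N·m counterclockwise.
Bag of cement: 26.1 × 9.81 = 256 N down at 1.35 m → arm 0.77 m, τ = 256 × 0.77 = 197.1 N·m counterclockwise.
Net moment of existing loads = 283.6 N·m counterclockwise.
The sign weighs 14.1 × 9.81 = 138.3 N and must supply an equal clockwise moment, so its lever arm about the knife-edge support is 283.6 / 138.3 = 2.05 m.
That puts it at 2.12 + 2.05 = 4.17 m from the left end.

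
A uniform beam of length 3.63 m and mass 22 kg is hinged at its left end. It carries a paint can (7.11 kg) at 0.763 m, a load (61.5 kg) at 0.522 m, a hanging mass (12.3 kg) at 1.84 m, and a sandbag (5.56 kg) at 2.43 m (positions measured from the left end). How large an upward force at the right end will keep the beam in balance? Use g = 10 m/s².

Sum moments about the left end (the unknown pivot reaction has zero arm there).
Beam weight: 22 × 10 = 220 N down at 1.815 m → arm 1.815 m, τ = 220 × 1.815 = 399.3 N·m clockwise.
Paint can: 7.11 × 10 = 71.1 N down at 0.763 m → arm 0.763 m, τ = 71.1 × 0.763 = 54.25 N·m clockwise.
Load: 61.5 × 10 = 615 N down at 0.522 m → arm 0.522 m, τ = 615 × 0.522 = 321 N·m clockwise.
Hanging mass: 12.3 × 10 = 123 N down at 1.84 m → arm 1.84 m, τ = 123 × 1.84 = 226.3 N·m clockwise.
Sandbag: 5.56 × 10 = 55.6 N down at 2.43 m → arm 2.43 m, τ = 55.6 × 2.43 = 135.1 N·m clockwise.
Net moment of the loads = 1136 N·m clockwise.
The upward force F acts at the right end, arm 3.63 m, giving F × 3.63 counterclockwise.
Στ = 0 ⇒ F × 3.63 = 1136 ⇒ F = 1136 / 3.63 = 313 N.

F ≈ 313 N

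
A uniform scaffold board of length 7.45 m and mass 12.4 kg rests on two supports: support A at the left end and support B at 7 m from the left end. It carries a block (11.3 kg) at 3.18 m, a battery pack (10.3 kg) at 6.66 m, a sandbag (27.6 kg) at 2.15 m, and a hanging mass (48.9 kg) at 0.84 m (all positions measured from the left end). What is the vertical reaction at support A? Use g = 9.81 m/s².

Taking torques about support B:
Beam weight: 12.4 × 9.81 = 121.6 N down at 3.725 m → arm 3.275 m, τ = 121.6 × 3.275 = 398.2 N·m counterclockwise.
Block: 11.3 × 9.81 = 110.9 N down at 3.18 m → arm 3.82 m, τ = 110.9 × 3.82 = 423.6 N·m counterclockwise.
Battery pack: 10.3 × 9.81 = 101 N down at 6.66 m → arm 0.34 m, τ = 101 × 0.34 = 34.34 N·m counterclockwise.
Sandbag: 27.6 × 9.81 = 270.8 N down at 2.15 m → arm 4.85 m, τ = 270.8 × 4.85 = 1313 N·m counterclockwise.
Hanging mass: 48.9 × 9.81 = 479.7 N down at 0.84 m → arm 6.16 m, τ = 479.7 × 6.16 = 2955 N·m counterclockwise.
Net load moment about support B = 5124 N·m counterclockwise.
Reaction R at support A is upward at 0 m, arm 7 m → moment R × 7 clockwise.
For rotational equilibrium, R × 7 = 5124, so R = 732 N.

R_A ≈ 732 N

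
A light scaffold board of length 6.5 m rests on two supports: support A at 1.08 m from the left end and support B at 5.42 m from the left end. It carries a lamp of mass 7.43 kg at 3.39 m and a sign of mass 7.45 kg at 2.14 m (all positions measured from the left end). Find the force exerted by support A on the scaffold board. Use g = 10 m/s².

R_A ≈ 91.1 N

Taking torques about support B:
Lamp: 7.43 × 10 = 74.3 N down at 3.39 m → arm 2.03 m, τ = 74.3 × 2.03 = 150.8 N·m counterclockwise.
Sign: 7.45 × 10 = 74.5 N down at 2.14 m → arm 3.28 m, τ = 74.5 × 3.28 = 244.4 N·m counterclockwise.
Net load moment about support B = 395.2 N·m counterclockwise.
Reaction R at support A is upward at 1.08 m, arm 4.34 m → moment R × 4.34 clockwise.
Στ = 0 ⇒ R × 4.34 = 395.2 ⇒ R = 91.1 N.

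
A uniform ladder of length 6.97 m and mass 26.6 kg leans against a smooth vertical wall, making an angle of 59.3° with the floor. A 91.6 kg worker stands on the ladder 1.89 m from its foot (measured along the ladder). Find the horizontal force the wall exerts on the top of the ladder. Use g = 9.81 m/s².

Taking torques about the foot of the ladder:
Ladder weight 26.6×9.81 = 260.9 N acts at 3.485 m along the ladder; its horizontal arm is 3.485·cos59.3° = 1.779 m → τ = 464.1 N·m clockwise.
Worker: 91.6×9.81 = 898.6 N at 1.89 m → arm 0.9649 m → τ = 867.1 N·m clockwise.
Wall normal N acts horizontally at the top; its moment arm is the height L sinθ = 6.97·sin59.3° = 5.993 m, counterclockwise.
For rotational equilibrium, N × 5.993 = 1331, so N = 222 N.

N_wall ≈ 222 N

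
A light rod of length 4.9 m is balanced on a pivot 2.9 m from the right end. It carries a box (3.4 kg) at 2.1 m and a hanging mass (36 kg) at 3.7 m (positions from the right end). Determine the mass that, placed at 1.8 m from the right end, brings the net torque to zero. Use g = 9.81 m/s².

m ≈ 23.7 kg

Sum moments about the pivot (at 2.9 m from the right end) (the support reaction has zero arm there).
Box: 3.4 × 9.81 = 33.35 N down at 2.1 m → arm 0.8 m, τ = 33.35 × 0.8 = 26.68 N·m clockwise.
Hanging mass: 36 × 9.81 = 353.2 N down at 3.7 m → arm 0.8 m, τ = 353.2 × 0.8 = 282.6 N·m counterclockwise.
Net moment of known loads = 255.9 N·m counterclockwise.
An unknown mass m at 1.8 m has arm 1.1 m; its moment is m·g·1.1 clockwise.
Setting net torque to zero: m × 9.81 × 1.1 = 255.9 → m = 255.9 / (9.81 × 1.1) = 23.7 kg.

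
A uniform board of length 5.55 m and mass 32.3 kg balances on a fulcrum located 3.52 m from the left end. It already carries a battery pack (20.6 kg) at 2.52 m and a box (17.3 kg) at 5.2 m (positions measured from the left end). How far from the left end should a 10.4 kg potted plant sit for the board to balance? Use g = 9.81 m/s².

x ≈ 5.02 m from the left end

Taking torques about the fulcrum (at 3.52 m from the left end):
Beam weight: 32.3 × 9.81 = 316.9 N down at 2.775 m → arm 0.745 m, τ = 316.9 × 0.745 = 236.1 N·m counterclockwise.
Battery pack: 20.6 × 9.81 = 202.1 N down at 2.52 m → arm 1 m, τ = 202.1 × 1 = 202.1 N·m counterclockwise.
Box: 17.3 × 9.81 = 169.7 N down at 5.2 m → arm 1.68 m, τ = 169.7 × 1.68 = 285.1 N·m clockwise.
Net moment of existing loads = 153.1 N·m counterclockwise.
The potted plant weighs 10.4 × 9.81 = 102 N and must supply an equal clockwise moment, so its lever arm about the fulcrum is 153.1 / 102 = 1.5 m.
That puts it at 3.52 + 1.5 = 5.02 m from the left end.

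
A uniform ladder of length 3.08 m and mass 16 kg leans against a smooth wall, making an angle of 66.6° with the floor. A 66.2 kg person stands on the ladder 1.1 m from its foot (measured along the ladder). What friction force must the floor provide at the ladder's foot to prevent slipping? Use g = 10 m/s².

Sum moments about the foot of the ladder (the floor normal and friction both act there and drop out).
Ladder weight 16×10 = 160 N acts at 1.54 m along the ladder; its horizontal arm is 1.54·cos66.6° = 0.6116 m → τ = 97.86 N·m clockwise.
Person: 66.2×10 = 662 N at 1.1 m → arm 0.4369 m → τ = 289.2 N·m clockwise.
Wall normal N acts horizontally at the top; its moment arm is the height L sinθ = 3.08·sin66.6° = 2.827 m, counterclockwise.
For rotational equilibrium, N × 2.827 = 387.1, so N = 137 N.
ΣFx = 0: friction at the foot balances the wall's push, so f = N_wall = 137 N.

f ≈ 137 N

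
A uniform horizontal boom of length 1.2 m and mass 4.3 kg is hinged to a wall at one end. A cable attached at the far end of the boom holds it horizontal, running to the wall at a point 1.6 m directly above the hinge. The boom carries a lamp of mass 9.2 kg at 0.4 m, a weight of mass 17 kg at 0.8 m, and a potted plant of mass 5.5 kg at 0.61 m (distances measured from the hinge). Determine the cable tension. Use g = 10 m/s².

Choose the hinge as the axis so the unknown hinge reaction has zero arm there.
Beam weight: 4.3 × 10 = 43 N down at 0.6 m → arm 0.6 m, τ = 43 × 0.6 = 25.8 N·m clockwise.
Lamp: 9.2 × 10 = 92 N down at 0.4 m → arm 0.4 m, τ = 92 × 0.4 = 36.8 N·m clockwise.
Weight: 17 × 10 = 170 N down at 0.8 m → arm 0.8 m, τ = 170 × 0.8 = 136 N·m clockwise.
Potted plant: 5.5 × 10 = 55 N down at 0.61 m → arm 0.61 m, τ = 55 × 0.61 = 33.55 N·m clockwise.
Total clockwise load moment = 232.1 N·m.
The cable tension T acts at 1.2 m; only its component perpendicular to the boom, T sinθ, produces torque. sinθ = h/√(h²+d²) = 1.6/√(1.6²+1.2²) = 0.8.
For rotational equilibrium, T × 1.2 × 0.8 = 232.1, so T = 232.1 / 0.96 = 242 N.

T ≈ 242 N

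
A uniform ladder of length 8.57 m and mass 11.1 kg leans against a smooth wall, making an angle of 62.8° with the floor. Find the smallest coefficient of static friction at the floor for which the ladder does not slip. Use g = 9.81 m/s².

μ_min ≈ 0.257

About the foot of the ladder:
Ladder weight 11.1×9.81 = 108.9 N acts at 4.285 m along the ladder; its horizontal arm is 4.285·cos62.8° = 1.959 m → τ = 213.3 N·m clockwise.
Wall normal N acts horizontally at the top; its moment arm is the height L sinθ = 8.57·sin62.8° = 7.622 m, counterclockwise.
Στ = 0 ⇒ N × 7.622 = 213.3 ⇒ N = 27.98 N.
ΣFx = 0 ⇒ f = N_wall = 27.98 N. ΣFy = 0 ⇒ N_floor = 108.9 N.
μ_min = f / N_floor = 27.98 / 108.9 = 0.257.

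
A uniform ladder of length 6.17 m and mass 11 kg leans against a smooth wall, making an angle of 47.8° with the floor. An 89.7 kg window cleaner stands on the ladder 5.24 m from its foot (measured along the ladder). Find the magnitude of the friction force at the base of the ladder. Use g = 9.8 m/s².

f ≈ 726 N

Choose the foot of the ladder as the axis so the floor normal and friction both act there and drop out.
Ladder weight 11×9.8 = 107.8 N acts at 3.085 m along the ladder; its horizontal arm is 3.085·cos47.8° = 2.072 m → τ = 223.4 N·m clockwise.
Window cleaner: 89.7×9.8 = 879.1 N at 5.24 m → arm 3.52 m → τ = 3094 N·m clockwise.
Wall normal N acts horizontally at the top; its moment arm is the height L sinθ = 6.17·sin47.8° = 4.571 m, counterclockwise.
Setting net torque to zero: N × 4.571 = 3317 → N = 726 N.
ΣFx = 0: friction at the foot balances the wall's push, so f = N_wall = 726 N.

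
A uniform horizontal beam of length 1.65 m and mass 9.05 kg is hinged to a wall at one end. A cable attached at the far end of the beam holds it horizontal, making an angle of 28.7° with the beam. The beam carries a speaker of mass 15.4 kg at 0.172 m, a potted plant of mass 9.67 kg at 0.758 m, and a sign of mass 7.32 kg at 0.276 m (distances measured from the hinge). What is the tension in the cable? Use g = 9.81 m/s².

T ≈ 241 N

About the hinge:
Beam weight: 9.05 × 9.81 = 88.78 N down at 0.825 m → arm 0.825 m, τ = 88.78 × 0.825 = 73.24 N·m clockwise.
Speaker: 15.4 × 9.81 = 151.1 N down at 0.172 m → arm 0.172 m, τ = 151.1 × 0.172 = 25.99 N·m clockwise.
Potted plant: 9.67 × 9.81 = 94.86 N down at 0.758 m → arm 0.758 m, τ = 94.86 × 0.758 = 71.9 N·m clockwise.
Sign: 7.32 × 9.81 = 71.81 N down at 0.276 m → arm 0.276 m, τ = 71.81 × 0.276 = 19.82 N·m clockwise.
Total clockwise load moment = 190.9 N·m.
The cable tension T acts at 1.65 m; only its component perpendicular to the beam, T sinθ, produces torque. sin 28.7° = 0.4802.
Balancing moments: T × 1.65 × 0.4802 = 190.9, giving T = 190.9 / 0.7923 = 241 N.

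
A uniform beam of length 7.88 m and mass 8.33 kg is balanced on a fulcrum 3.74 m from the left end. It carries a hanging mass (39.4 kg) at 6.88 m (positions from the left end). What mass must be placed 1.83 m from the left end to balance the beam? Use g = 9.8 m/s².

m ≈ 65.6 kg

About the fulcrum (at 3.74 m from the left end):
Beam weight: 8.33 × 9.8 = 81.63 N down at 3.94 m → arm 0.2 m, τ = 81.63 × 0.2 = 16.33 N·m clockwise.
Hanging mass: 39.4 × 9.8 = 386.1 N down at 6.88 m → arm 3.14 m, τ = 386.1 × 3.14 = 1212 N·m clockwise.
Net moment of known loads = 1228 N·m clockwise.
An unknown mass m at 1.83 m has arm 1.91 m; its moment is m·g·1.91 counterclockwise.
Στ = 0 ⇒ m × 9.8 × 1.91 = 1228 ⇒ m = 1228 / (9.8 × 1.91) = 65.6 kg.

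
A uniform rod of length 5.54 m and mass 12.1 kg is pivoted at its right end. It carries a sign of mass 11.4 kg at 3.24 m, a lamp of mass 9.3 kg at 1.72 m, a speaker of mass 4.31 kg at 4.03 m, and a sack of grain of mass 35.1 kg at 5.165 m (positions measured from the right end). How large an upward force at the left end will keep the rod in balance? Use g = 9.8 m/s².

F ≈ 504 N

About the right end:
Beam weight: 12.1 × 9.8 = 118.6 N down at 2.77 m → arm 2.77 m, τ = 118.6 × 2.77 = 328.5 N·m counterclockwise.
Sign: 11.4 × 9.8 = 111.7 N down at 3.24 m → arm 3.24 m, τ = 111.7 × 3.24 = 361.9 N·m counterclockwise.
Lamp: 9.3 × 9.8 = 91.14 N down at 1.72 m → arm 1.72 m, τ = 91.14 × 1.72 = 156.8 N·m counterclockwise.
Speaker: 4.31 × 9.8 = 42.24 N down at 4.03 m → arm 4.03 m, τ = 42.24 × 4.03 = 170.2 N·m counterclockwise.
Sack of grain: 35.1 × 9.8 = 344 N down at 5.165 m → arm 5.165 m, τ = 344 × 5.165 = 1777 N·m counterclockwise.
Net moment of the loads = 2794 N·m counterclockwise.
The upward force F acts at the left end, arm 5.54 m, giving F × 5.54 clockwise.
Στ = 0 ⇒ F × 5.54 = 2794 ⇒ F = 2794 / 5.54 = 504 N.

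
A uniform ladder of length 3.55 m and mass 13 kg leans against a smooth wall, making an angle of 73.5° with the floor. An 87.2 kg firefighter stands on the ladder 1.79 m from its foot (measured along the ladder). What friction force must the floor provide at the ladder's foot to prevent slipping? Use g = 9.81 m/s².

About the foot of the ladder:
Ladder weight 13×9.81 = 127.5 N acts at 1.775 m along the ladder; its horizontal arm is 1.775·cos73.5° = 0.5041 m → τ = 64.27 N·m clockwise.
Firefighter: 87.2×9.81 = 855.4 N at 1.79 m → arm 0.5084 m → τ = 434.9 N·m clockwise.
Wall normal N acts horizontally at the top; its moment arm is the height L sinθ = 3.55·sin73.5° = 3.404 m, counterclockwise.
Balancing moments: N × 3.404 = 499.2, giving N = 147 N.
ΣFx = 0: friction at the foot balances the wall's push, so f = N_wall = 147 N.

f ≈ 147 N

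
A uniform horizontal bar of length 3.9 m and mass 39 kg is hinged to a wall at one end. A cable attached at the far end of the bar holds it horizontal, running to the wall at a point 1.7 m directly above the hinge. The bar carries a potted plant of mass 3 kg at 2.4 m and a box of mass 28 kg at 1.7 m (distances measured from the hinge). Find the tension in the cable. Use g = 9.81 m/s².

Sum moments about the hinge (the unknown hinge reaction has zero arm there).
Beam weight: 39 × 9.81 = 382.6 N down at 1.95 m → arm 1.95 m, τ = 382.6 × 1.95 = 746.1 N·m clockwise.
Potted plant: 3 × 9.81 = 29.43 N down at 2.4 m → arm 2.4 m, τ = 29.43 × 2.4 = 70.63 N·m clockwise.
Box: 28 × 9.81 = 274.7 N down at 1.7 m → arm 1.7 m, τ = 274.7 × 1.7 = 467 N·m clockwise.
Total clockwise load moment = 1284 N·m.
The cable tension T acts at 3.9 m; only its component perpendicular to the bar, T sinθ, produces torque. sinθ = h/√(h²+d²) = 1.7/√(1.7²+3.9²) = 0.3996.
Setting net torque to zero: T × 3.9 × 0.3996 = 1284 → T = 1284 / 1.558 = 824 N.

T ≈ 824 N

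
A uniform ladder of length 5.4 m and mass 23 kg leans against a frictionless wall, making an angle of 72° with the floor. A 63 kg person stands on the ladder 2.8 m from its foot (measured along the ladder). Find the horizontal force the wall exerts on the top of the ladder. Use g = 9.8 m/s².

N_wall ≈ 141 N

Take moments about the foot of the ladder.
Ladder weight 23×9.8 = 225.4 N acts at 2.7 m along the ladder; its horizontal arm is 2.7·cos72° = 0.8343 m → τ = 188.1 N·m clockwise.
Person: 63×9.8 = 617.4 N at 2.8 m → arm 0.8652 m → τ = 534.2 N·m clockwise.
Wall normal N acts horizontally at the top; its moment arm is the height L sinθ = 5.4·sin72° = 5.136 m, counterclockwise.
Balancing moments: N × 5.136 = 722.3, giving N = 141 N.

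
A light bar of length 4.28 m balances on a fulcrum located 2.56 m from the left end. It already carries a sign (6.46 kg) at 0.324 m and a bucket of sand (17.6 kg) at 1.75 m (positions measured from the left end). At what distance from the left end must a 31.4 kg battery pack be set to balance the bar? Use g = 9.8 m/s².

x ≈ 3.47 m from the left end

Choose the fulcrum (at 2.56 m from the left end) as the axis so the support reaction has zero arm there.
Sign: 6.46 × 9.8 = 63.31 N down at 0.324 m → arm 2.236 m, τ = 63.31 × 2.236 = 141.6 N·m counterclockwise.
Bucket of sand: 17.6 × 9.8 = 172.5 N down at 1.75 m → arm 0.81 m, τ = 172.5 × 0.81 = 139.7 N·m counterclockwise.
Net moment of existing loads = 281.3 N·m counterclockwise.
The battery pack weighs 31.4 × 9.8 = 307.7 N and must supply an equal clockwise moment, so its lever arm about the fulcrum is 281.3 / 307.7 = 0.914 m.
That puts it at 2.56 + 0.914 = 3.47 m from the left end.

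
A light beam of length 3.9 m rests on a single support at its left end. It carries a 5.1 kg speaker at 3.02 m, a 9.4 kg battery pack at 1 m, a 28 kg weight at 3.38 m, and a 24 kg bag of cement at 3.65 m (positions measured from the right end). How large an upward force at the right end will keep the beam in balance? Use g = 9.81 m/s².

Taking torques about the left end:
Speaker: 5.1 × 9.81 = 50.03 N down at 3.02 m → arm 0.88 m, τ = 50.03 × 0.88 = 44.03 N·m clockwise.
Battery pack: 9.4 × 9.81 = 92.21 N down at 1 m → arm 2.9 m, τ = 92.21 × 2.9 = 267.4 N·m clockwise.
Weight: 28 × 9.81 = 274.7 N down at 3.38 m → arm 0.52 m, τ = 274.7 × 0.52 = 142.8 N·m clockwise.
Bag of cement: 24 × 9.81 = 235.4 N down at 3.65 m → arm 0.25 m, τ = 235.4 × 0.25 = 58.85 N·m clockwise.
Net moment of the loads = 513.1 N·m clockwise.
The upward force F acts at the right end, arm 3.9 m, giving F × 3.9 counterclockwise.
Balancing moments: F × 3.9 = 513.1, giving F = 513.1 / 3.9 = 132 N.

F ≈ 132 N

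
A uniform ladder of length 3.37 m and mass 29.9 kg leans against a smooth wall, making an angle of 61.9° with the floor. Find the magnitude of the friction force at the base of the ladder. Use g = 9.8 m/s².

f ≈ 78.2 N

Choose the foot of the ladder as the axis so the floor normal and friction both act there and drop out.
Ladder weight 29.9×9.8 = 293 N acts at 1.685 m along the ladder; its horizontal arm is 1.685·cos61.9° = 0.7937 m → τ = 232.6 N·m clockwise.
Wall normal N acts horizontally at the top; its moment arm is the height L sinθ = 3.37·sin61.9° = 2.973 m, counterclockwise.
Στ = 0 ⇒ N × 2.973 = 232.6 ⇒ N = 78.2 N.
ΣFx = 0: friction at the foot balances the wall's push, so f = N_wall = 78.2 N.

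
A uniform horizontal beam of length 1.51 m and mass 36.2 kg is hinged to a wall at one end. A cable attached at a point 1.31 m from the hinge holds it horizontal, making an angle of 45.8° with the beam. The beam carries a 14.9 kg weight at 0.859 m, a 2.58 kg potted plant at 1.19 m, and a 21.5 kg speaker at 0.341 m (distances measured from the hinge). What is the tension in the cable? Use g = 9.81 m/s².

T ≈ 528 N

Take moments about the hinge.
Beam weight: 36.2 × 9.81 = 355.1 N down at 0.755 m → arm 0.755 m, τ = 355.1 × 0.755 = 268.1 N·m clockwise.
Weight: 14.9 × 9.81 = 146.2 N down at 0.859 m → arm 0.859 m, τ = 146.2 × 0.859 = 125.6 N·m clockwise.
Potted plant: 2.58 × 9.81 = 25.31 N down at 1.19 m → arm 1.19 m, τ = 25.31 × 1.19 = 30.12 N·m clockwise.
Speaker: 21.5 × 9.81 = 210.9 N down at 0.341 m → arm 0.341 m, τ = 210.9 × 0.341 = 71.92 N·m clockwise.
Total clockwise load moment = 495.7 N·m.
The cable tension T acts at 1.31 m; only its component perpendicular to the beam, T sinθ, produces torque. sin 45.8° = 0.7169.
For rotational equilibrium, T × 1.31 × 0.7169 = 495.7, so T = 495.7 / 0.9391 = 528 N.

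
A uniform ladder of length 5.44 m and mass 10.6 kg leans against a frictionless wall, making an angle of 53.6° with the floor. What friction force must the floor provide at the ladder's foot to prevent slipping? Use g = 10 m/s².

f ≈ 39.1 N

About the foot of the ladder:
Ladder weight 10.6×10 = 106 N acts at 2.72 m along the ladder; its horizontal arm is 2.72·cos53.6° = 1.614 m → τ = 171.1 N·m clockwise.
Wall normal N acts horizontally at the top; its moment arm is the height L sinθ = 5.44·sin53.6° = 4.379 m, counterclockwise.
Στ = 0 ⇒ N × 4.379 = 171.1 ⇒ N = 39.1 N.
ΣFx = 0: friction at the foot balances the wall's push, so f = N_wall = 39.1 N.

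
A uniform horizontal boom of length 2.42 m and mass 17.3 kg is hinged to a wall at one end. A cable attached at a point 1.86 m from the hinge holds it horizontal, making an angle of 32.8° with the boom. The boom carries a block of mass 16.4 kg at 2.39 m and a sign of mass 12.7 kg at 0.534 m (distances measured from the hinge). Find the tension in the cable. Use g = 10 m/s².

T ≈ 664 N

Taking torques about the hinge:
Beam weight: 17.3 × 10 = 173 N down at 1.21 m → arm 1.21 m, τ = 173 × 1.21 = 209.3 N·m clockwise.
Block: 16.4 × 10 = 164 N down at 2.39 m → arm 2.39 m, τ = 164 × 2.39 = 392 N·m clockwise.
Sign: 12.7 × 10 = 127 N down at 0.534 m → arm 0.534 m, τ = 127 × 0.534 = 67.82 N·m clockwise.
Total clockwise load moment = 669.1 N·m.
The cable tension T acts at 1.86 m; only its component perpendicular to the boom, T sinθ, produces torque. sin 32.8° = 0.5417.
Στ = 0 ⇒ T × 1.86 × 0.5417 = 669.1 ⇒ T = 669.1 / 1.008 = 664 N.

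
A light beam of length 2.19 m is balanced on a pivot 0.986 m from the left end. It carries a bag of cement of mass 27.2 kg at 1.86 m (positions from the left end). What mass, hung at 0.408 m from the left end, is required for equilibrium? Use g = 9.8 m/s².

m ≈ 41.1 kg

Taking torques about the pivot (at 0.986 m from the left end):
Bag of cement: 27.2 × 9.8 = 266.6 N down at 1.86 m → arm 0.874 m, τ = 266.6 × 0.874 = 233 N·m clockwise.
Net moment of known loads = 233 N·m clockwise.
An unknown mass m at 0.408 m has arm 0.578 m; its moment is m·g·0.578 counterclockwise.
Setting net torque to zero: m × 9.8 × 0.578 = 233 → m = 233 / (9.8 × 0.578) = 41.1 kg.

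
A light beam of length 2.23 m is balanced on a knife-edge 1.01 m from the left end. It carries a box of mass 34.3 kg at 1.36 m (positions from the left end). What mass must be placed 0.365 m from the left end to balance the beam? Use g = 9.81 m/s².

Take moments about the knife-edge (at 1.01 m from the left end).
Box: 34.3 × 9.81 = 336.5 N down at 1.36 m → arm 0.35 m, τ = 336.5 × 0.35 = 117.8 N·m clockwise.
Net moment of known loads = 117.8 N·m clockwise.
An unknown mass m at 0.365 m has arm 0.645 m; its moment is m·g·0.645 counterclockwise.
Setting net torque to zero: m × 9.81 × 0.645 = 117.8 → m = 117.8 / (9.81 × 0.645) = 18.6 kg.

m ≈ 18.6 kg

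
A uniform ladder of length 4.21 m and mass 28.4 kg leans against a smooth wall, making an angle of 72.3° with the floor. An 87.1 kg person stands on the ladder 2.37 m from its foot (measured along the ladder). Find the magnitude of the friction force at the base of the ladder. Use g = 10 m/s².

f ≈ 202 N

Take moments about the foot of the ladder.
Ladder weight 28.4×10 = 284 N acts at 2.105 m along the ladder; its horizontal arm is 2.105·cos72.3° = 0.64 m → τ = 181.8 N·m clockwise.
Person: 87.1×10 = 871 N at 2.37 m → arm 0.7206 m → τ = 627.6 N·m clockwise.
Wall normal N acts horizontally at the top; its moment arm is the height L sinθ = 4.21·sin72.3° = 4.011 m, counterclockwise.
Balancing moments: N × 4.011 = 809.4, giving N = 202 N.
ΣFx = 0: friction at the foot balances the wall's push, so f = N_wall = 202 N.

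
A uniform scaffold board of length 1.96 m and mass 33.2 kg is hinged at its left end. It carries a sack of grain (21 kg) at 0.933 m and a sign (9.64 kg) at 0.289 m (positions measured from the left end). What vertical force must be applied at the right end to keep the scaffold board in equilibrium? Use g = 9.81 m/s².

F ≈ 275 N

Choose the left end as the axis so the unknown pivot reaction has zero arm there.
Beam weight: 33.2 × 9.81 = 325.7 N down at 0.98 m → arm 0.98 m, τ = 325.7 × 0.98 = 319.2 N·m clockwise.
Sack of grain: 21 × 9.81 = 206 N down at 0.933 m → arm 0.933 m, τ = 206 × 0.933 = 192.2 N·m clockwise.
Sign: 9.64 × 9.81 = 94.57 N down at 0.289 m → arm 0.289 m, τ = 94.57 × 0.289 = 27.33 N·m clockwise.
Net moment of the loads = 538.7 N·m clockwise.
The upward force F acts at the right end, arm 1.96 m, giving F × 1.96 counterclockwise.
For rotational equilibrium, F × 1.96 = 538.7, so F = 538.7 / 1.96 = 275 N.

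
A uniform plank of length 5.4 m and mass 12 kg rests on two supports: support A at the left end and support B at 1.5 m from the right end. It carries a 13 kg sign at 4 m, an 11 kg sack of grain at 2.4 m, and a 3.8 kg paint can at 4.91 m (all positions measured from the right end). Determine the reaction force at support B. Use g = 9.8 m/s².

R_B ≈ 215 N

Sum moments about support A (its reaction then has zero moment arm).
Beam weight: 12 × 9.8 = 117.6 N down at 2.7 m → arm 2.7 m, τ = 117.6 × 2.7 = 317.5 N·m clockwise.
Sign: 13 × 9.8 = 127.4 N down at 4 m → arm 1.4 m, τ = 127.4 × 1.4 = 178.4 N·m clockwise.
Sack of grain: 11 × 9.8 = 107.8 N down at 2.4 m → arm 3 m, τ = 107.8 × 3 = 323.4 N·m clockwise.
Paint can: 3.8 × 9.8 = 37.24 N down at 4.91 m → arm 0.49 m, τ = 37.24 × 0.49 = 18.25 N·m clockwise.
Net load moment about support A = 837.5 N·m clockwise.
Reaction R at support B is upward at 1.5 m, arm 3.9 m → moment R × 3.9 counterclockwise.
For rotational equilibrium, R × 3.9 = 837.5, so R = 215 N.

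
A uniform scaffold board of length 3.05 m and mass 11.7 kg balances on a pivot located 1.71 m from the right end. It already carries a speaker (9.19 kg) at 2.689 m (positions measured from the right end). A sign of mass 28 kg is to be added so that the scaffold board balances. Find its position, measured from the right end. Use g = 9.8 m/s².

x ≈ 1.47 m from the right end

Take moments about the pivot (at 1.71 m from the right end).
Beam weight: 11.7 × 9.8 = 114.7 N down at 1.525 m → arm 0.185 m, τ = 114.7 × 0.185 = 21.22 N·m clockwise.
Speaker: 9.19 × 9.8 = 90.06 N down at 2.689 m → arm 0.979 m, τ = 90.06 × 0.979 = 88.17 N·m counterclockwise.
Net moment of existing loads = 66.95 N·m counterclockwise.
The sign weighs 28 × 9.8 = 274.4 N and must supply an equal clockwise moment, so its lever arm about the pivot is 66.95 / 274.4 = 0.244 m.
That puts it at 1.71 − 0.244 = 1.47 m from the right end.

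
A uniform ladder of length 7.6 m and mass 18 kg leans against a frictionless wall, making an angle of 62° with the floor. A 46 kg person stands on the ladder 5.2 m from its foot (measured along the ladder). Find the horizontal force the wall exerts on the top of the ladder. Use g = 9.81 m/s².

About the foot of the ladder:
Ladder weight 18×9.81 = 176.6 N acts at 3.8 m along the ladder; its horizontal arm is 3.8·cos62° = 1.784 m → τ = 315.1 N·m clockwise.
Person: 46×9.81 = 451.3 N at 5.2 m → arm 2.441 m → τ = 1102 N·m clockwise.
Wall normal N acts horizontally at the top; its moment arm is the height L sinθ = 7.6·sin62° = 6.71 m, counterclockwise.
Setting net torque to zero: N × 6.71 = 1417 → N = 211 N.

N_wall ≈ 211 N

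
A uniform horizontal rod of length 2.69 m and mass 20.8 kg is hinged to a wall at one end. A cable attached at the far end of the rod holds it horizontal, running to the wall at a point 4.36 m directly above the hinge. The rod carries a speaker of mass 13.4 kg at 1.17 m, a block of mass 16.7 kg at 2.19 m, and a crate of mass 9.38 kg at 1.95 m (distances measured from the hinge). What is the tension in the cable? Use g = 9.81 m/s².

T ≈ 422 N

Choose the hinge as the axis so the unknown hinge reaction has zero arm there.
Beam weight: 20.8 × 9.81 = 204 N down at 1.345 m → arm 1.345 m, τ = 204 × 1.345 = 274.4 N·m clockwise.
Speaker: 13.4 × 9.81 = 131.5 N down at 1.17 m → arm 1.17 m, τ = 131.5 × 1.17 = 153.9 N·m clockwise.
Block: 16.7 × 9.81 = 163.8 N down at 2.19 m → arm 2.19 m, τ = 163.8 × 2.19 = 358.7 N·m clockwise.
Crate: 9.38 × 9.81 = 92.02 N down at 1.95 m → arm 1.95 m, τ = 92.02 × 1.95 = 179.4 N·m clockwise.
Total clockwise load moment = 966.4 N·m.
The cable tension T acts at 2.69 m; only its component perpendicular to the rod, T sinθ, produces torque. sinθ = h/√(h²+d²) = 4.36/√(4.36²+2.69²) = 0.8511.
Balancing moments: T × 2.69 × 0.8511 = 966.4, giving T = 966.4 / 2.289 = 422 N.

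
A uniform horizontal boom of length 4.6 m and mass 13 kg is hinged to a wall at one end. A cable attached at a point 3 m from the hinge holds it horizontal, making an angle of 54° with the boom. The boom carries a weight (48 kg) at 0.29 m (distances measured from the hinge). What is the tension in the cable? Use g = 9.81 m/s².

Choose the hinge as the axis so the unknown hinge reaction has zero arm there.
Beam weight: 13 × 9.81 = 127.5 N down at 2.3 m → arm 2.3 m, τ = 127.5 × 2.3 = 293.2 N·m clockwise.
Weight: 48 × 9.81 = 470.9 N down at 0.29 m → arm 0.29 m, τ = 470.9 × 0.29 = 136.6 N·m clockwise.
Total clockwise load moment = 429.8 N·m.
The cable tension T acts at 3 m; only its component perpendicular to the boom, T sinθ, produces torque. sin 54° = 0.809.
Στ = 0 ⇒ T × 3 × 0.809 = 429.8 ⇒ T = 429.8 / 2.427 = 177 N.

T ≈ 177 N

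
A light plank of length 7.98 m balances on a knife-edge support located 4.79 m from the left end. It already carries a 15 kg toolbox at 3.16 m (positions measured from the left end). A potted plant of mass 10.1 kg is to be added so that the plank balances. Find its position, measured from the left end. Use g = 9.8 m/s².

About the knife-edge support (at 4.79 m from the left end):
Toolbox: 15 × 9.8 = 147 N down at 3.16 m → arm 1.63 m, τ = 147 × 1.63 = 239.6 N·m counterclockwise.
Net moment of existing loads = 239.6 N·m counterclockwise.
The potted plant weighs 10.1 × 9.8 = 98.98 N and must supply an equal clockwise moment, so its lever arm about the knife-edge support is 239.6 / 98.98 = 2.42 m.
That puts it at 4.79 + 2.42 = 7.21 m from the left end.

x ≈ 7.21 m from the left end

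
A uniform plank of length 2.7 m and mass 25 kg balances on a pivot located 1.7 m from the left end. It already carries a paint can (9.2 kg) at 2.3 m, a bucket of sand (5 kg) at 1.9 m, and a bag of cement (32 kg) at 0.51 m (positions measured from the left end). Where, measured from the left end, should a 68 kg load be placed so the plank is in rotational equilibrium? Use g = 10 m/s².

Take moments about the pivot (at 1.7 m from the left end).
Beam weight: 25 × 10 = 250 N down at 1.35 m → arm 0.35 m, τ = 250 × 0.35 = 87.5 N·m counterclockwise.
Paint can: 9.2 × 10 = 92 N down at 2.3 m → arm 0.6 m, τ = 92 × 0.6 = 55.2 N·m clockwise.
Bucket of sand: 5 × 10 = 50 N down at 1.9 m → arm 0.2 m, τ = 50 × 0.2 = 10 N·m clockwise.
Bag of cement: 32 × 10 = 320 N down at 0.51 m → arm 1.19 m, τ = 320 × 1.19 = 380.8 N·m counterclockwise.
Net moment of existing loads = 403.1 N·m counterclockwise.
The load weighs 68 × 10 = 680 N and must supply an equal clockwise moment, so its lever arm about the pivot is 403.1 / 680 = 0.593 m.
That puts it at 1.7 + 0.593 = 2.29 m from the left end.

x ≈ 2.29 m from the left end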